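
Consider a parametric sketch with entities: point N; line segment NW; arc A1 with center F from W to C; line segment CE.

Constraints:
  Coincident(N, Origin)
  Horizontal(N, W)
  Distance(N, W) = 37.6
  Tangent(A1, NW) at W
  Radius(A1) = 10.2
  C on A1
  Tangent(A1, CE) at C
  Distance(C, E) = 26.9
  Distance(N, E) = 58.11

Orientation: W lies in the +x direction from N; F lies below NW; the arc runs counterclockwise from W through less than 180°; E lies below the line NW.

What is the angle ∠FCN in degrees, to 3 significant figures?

119°

Checks: N = (0.00, 0.00) ✓; |FC| = 10.20 ✓; ∠(FC, CE) = 90.00° ✓; |CE| = 26.90 ✓; |NE| = 58.11 ✓.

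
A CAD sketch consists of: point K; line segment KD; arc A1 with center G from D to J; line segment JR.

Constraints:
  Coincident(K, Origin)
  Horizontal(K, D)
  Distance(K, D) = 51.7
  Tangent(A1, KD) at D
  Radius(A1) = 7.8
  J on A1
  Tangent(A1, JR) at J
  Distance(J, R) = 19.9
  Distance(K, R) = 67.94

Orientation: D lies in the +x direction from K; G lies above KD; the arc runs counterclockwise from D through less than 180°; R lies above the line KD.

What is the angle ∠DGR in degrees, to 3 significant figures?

149°

Checks: |GD| = 7.800 ✓; |GJ| = 7.800 ✓; ∠(GJ, JR) = 90.00° ✓; |JR| = 19.90 ✓; |KR| = 67.94 ✓.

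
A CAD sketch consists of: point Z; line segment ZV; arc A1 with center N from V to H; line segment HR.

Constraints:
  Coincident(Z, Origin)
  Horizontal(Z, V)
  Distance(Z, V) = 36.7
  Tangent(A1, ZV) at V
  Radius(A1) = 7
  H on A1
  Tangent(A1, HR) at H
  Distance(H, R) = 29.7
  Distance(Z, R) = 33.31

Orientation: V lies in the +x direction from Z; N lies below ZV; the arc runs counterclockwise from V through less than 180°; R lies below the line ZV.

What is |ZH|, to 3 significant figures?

30.8

Z is at the origin; Z and V share the same y with |ZV| = 36.7 and V on the +x side, so V = (36.7, 0.00). A1 meets ZV tangentially, so NV is at right angles to ZV, so N = V + (0, -7) = (36.7, -7.00). Since NH ⟂ HR (tangency), |NR| = √(7.0² + 29.7²) = 30.5 regardless of where H sits on A1. So R lies on both circle(Z, 33.31) and circle(N, 30.5); the below-ZV intersection is R = (15.9, -29.3). H is the foot of the tangent from R: H = (30.6, -3.52).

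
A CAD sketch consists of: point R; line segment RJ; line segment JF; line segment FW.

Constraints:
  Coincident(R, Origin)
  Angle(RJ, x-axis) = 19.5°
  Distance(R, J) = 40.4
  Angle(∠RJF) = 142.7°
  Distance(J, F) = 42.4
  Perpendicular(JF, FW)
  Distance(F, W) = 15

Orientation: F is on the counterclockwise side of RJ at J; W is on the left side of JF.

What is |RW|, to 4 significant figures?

75.14

∠RJF = 142.7°, so JF runs at 19.5° + (180° − 142.7°) = 56.80° from the x-axis; with |JF| = 42.4, F = J + 42.4·(cos 56.80°, sin 56.80°) = (61.30, 48.96). The perpendicularity gives FW at right angles to JF; with |FW| = 15.0 on the left of JF, W = F + 15.0·(-0.8368, 0.5476) = (48.75, 57.18). Then |RW| = |W − R| = 75.14.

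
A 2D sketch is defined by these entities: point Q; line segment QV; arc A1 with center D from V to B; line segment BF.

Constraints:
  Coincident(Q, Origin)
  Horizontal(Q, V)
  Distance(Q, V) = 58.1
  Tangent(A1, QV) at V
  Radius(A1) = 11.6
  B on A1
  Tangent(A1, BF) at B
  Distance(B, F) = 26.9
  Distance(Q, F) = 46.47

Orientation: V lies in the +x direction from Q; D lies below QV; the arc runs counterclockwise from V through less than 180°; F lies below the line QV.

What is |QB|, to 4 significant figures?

48.22

Q is at the origin; QV is horizontal with |QV| = 58.1 and V on the +x side, so V = (58.10, 0.000). Tangency of A1 to QV means the radius DV is perpendicular to QV, so D = V + (0, -11.6) = (58.10, -11.60). Since DB ⟂ BF (tangency), |DF| = √(11.6² + 26.9²) = 29.29 regardless of where B sits on A1. So F lies on both circle(Q, 46.47) and circle(D, 29.29); the below-QV intersection is F = (35.39, -30.11). B is the foot of the tangent from F: B = (47.81, -6.247).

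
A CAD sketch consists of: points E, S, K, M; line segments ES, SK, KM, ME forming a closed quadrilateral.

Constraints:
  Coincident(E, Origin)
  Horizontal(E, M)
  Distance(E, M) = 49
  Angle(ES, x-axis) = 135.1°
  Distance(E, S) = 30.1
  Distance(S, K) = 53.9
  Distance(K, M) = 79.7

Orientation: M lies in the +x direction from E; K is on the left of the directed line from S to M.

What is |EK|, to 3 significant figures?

67.7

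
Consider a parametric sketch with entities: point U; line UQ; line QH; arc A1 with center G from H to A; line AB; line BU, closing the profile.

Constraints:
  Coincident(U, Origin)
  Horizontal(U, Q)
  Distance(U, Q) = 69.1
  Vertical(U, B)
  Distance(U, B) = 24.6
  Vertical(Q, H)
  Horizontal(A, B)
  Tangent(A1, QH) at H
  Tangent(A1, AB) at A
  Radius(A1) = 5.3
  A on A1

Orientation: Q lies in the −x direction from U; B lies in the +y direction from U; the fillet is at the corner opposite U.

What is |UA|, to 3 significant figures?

68.4

U is at the origin; U and Q share the same y with |UQ| = 69.1 and Q on the −x side, so Q = (-69.1, 0.00). UB is vertical with |UB| = 24.6 and B on the +y side, so B = (0.00, 24.6). The virtual corner opposite U is at (-69.1, 24.6). A1 meets QH tangentially, so GH is at right angles to QH and the tangent condition forces GA to be normal to AB, with radius 5.3, so the center G sits 5.3 in from both sides at G = (-63.8, 19.3). That places the tangent points at H = (-69.1, 19.3) on QH and A = (-63.8, 24.6) on AB. Then |UA| = |A − U| = 68.4.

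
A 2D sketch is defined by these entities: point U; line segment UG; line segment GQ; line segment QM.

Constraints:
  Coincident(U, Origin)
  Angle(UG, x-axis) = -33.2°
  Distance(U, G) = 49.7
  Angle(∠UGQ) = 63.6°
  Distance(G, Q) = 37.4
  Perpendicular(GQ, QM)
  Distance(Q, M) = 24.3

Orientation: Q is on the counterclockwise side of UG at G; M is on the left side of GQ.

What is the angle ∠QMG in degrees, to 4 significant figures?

56.99°

U is at the origin; UG runs at -33.2° with length 49.7, so G = 49.7·(cos -33.2°, sin -33.2°) = (41.59, -27.21). ∠UGQ = 63.6°, so GQ runs at -33.2° + (180° − 63.6°) = 83.20° from the x-axis; with |GQ| = 37.4, Q = G + 37.4·(cos 83.20°, sin 83.20°) = (46.02, 9.923). GQ is perpendicular to QM; with |QM| = 24.3 on the left of GQ, M = Q + 24.3·(-0.9930, 0.1184) = (21.89, 12.80). Then cos ∠QMG = MQ·MG / (|MQ||MG|), giving 56.99°.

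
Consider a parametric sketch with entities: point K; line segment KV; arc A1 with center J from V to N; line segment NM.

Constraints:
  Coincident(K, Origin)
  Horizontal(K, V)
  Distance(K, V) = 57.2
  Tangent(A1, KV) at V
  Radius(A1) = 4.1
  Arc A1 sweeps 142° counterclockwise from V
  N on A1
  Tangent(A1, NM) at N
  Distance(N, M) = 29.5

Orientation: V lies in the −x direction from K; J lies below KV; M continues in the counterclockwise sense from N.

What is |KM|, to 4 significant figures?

44.50

K is at the origin; KV is horizontal with |KV| = 57.2 and V on the −x side, so V = (-57.20, 0.000). Since A1 is tangent to KV there, JV ⟂ KV, so J = V + (0, -4.1) = (-57.20, -4.100). On A1, V sits at bearing 90° from J; a 142° counterclockwise sweep puts N at bearing 232°, so N = J + 4.1·(cos 232°, sin 232°) = (-59.72, -7.331). The tangent condition forces JN to be normal to NM, so NM runs along (−sin 232°, cos 232°); with |NM| = 29.5, M = (-36.48, -25.49). Then |KM| = |M − K| = 44.50.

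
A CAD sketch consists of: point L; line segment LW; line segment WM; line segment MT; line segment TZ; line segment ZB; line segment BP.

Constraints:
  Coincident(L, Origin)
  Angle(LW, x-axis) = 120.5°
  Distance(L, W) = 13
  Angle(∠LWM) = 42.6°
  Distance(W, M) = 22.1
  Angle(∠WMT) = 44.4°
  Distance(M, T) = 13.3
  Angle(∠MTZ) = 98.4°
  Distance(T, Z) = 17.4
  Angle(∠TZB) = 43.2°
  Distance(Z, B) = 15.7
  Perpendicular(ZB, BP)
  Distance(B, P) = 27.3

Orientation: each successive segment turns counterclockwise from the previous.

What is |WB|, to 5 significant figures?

14.633

L is at the origin; LW runs at 120.5° with length 13.0, so W = (-6.5980, 11.201). ∠LWM = 42.6° gives WM at -102.10° from the x-axis; with |WM| = 22.1, M = (-11.231, -10.408). ∠WMT = 44.4° gives MT at 33.500° from the x-axis; with |MT| = 13.3, T = (-0.13989, -3.0671). ∠MTZ = 98.4° gives TZ at 115.10° from the x-axis; with |TZ| = 17.4, Z = (-7.5210, 12.690). ∠TZB = 43.2° gives ZB at -108.10° from the x-axis; with |ZB| = 15.7, B = (-12.399, -2.2333). Then |WB| = |B − W| = 14.633.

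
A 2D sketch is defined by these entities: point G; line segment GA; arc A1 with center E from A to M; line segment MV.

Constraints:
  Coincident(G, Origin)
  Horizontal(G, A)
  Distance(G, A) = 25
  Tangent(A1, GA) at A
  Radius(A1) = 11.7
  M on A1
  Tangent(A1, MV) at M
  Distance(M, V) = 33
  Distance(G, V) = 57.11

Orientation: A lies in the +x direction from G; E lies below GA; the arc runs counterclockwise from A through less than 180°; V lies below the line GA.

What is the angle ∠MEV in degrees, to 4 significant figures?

70.48°

G is at the origin; G and A share the same y with |GA| = 25.0 and A on the +x side, so A = (25.00, 0.000). A1 meets GA tangentially, so EA is at right angles to GA, so E = A + (0, -11.7) = (25.00, -11.70). Since EM ⟂ MV (tangency), |EV| = √(11.7² + 33.0²) = 35.01 regardless of where M sits on A1. So V lies on both circle(G, 57.11) and circle(E, 35.01); the below-GA intersection is V = (34.74, -45.33). M is the foot of the tangent from V: M = (15.49, -18.52).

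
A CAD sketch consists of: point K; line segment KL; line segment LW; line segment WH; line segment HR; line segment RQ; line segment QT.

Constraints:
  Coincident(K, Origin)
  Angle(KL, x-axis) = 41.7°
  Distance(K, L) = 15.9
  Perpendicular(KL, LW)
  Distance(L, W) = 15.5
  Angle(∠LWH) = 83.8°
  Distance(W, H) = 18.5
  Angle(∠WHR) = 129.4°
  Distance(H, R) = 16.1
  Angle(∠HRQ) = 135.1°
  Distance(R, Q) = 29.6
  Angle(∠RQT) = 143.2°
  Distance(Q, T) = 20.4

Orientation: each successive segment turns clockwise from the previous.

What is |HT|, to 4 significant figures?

57.35

∠HRQ = 135.1° gives RQ at 120.0° from the x-axis; with |RQ| = 29.6, Q = (-23.22, 18.09). ∠RQT = 143.2° gives QT at 83.20° from the x-axis; with |QT| = 20.4, T = (-20.81, 38.35). Then |HT| = |T − H| = 57.35.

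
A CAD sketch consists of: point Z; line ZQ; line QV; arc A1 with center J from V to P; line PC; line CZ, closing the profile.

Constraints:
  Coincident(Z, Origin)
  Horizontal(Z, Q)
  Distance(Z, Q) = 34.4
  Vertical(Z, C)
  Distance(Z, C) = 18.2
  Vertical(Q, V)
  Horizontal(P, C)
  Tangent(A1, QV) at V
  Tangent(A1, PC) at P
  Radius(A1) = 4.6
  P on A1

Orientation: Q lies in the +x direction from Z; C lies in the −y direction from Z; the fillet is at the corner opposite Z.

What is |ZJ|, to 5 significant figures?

32.757

ZC is vertical with |ZC| = 18.2 and C on the −y side, so C = (0.0000, -18.200). The virtual corner opposite Z is at (34.400, -18.200). A1 meets QV tangentially, so JV is at right angles to QV and the tangent condition forces JP to be normal to PC, with radius 4.6, so the center J sits 4.6 in from both sides at J = (29.800, -13.600). Then |ZJ| = |J − Z| = 32.757.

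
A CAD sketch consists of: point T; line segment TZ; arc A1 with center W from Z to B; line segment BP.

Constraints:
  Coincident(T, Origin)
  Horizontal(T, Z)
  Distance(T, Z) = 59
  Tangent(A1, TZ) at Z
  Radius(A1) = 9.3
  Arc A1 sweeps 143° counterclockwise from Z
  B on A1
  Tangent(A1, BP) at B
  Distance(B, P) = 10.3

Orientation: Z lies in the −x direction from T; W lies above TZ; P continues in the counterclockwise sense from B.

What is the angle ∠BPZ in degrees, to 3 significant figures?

46.5°

T is at the origin; TZ is horizontal with |TZ| = 59.0 and Z on the −x side, so Z = (-59.0, 0.00). The tangent condition forces WZ to be normal to TZ, so W = Z + (0, 9.3) = (-59.0, 9.30). On A1, Z sits at bearing -90° from W; a 143° counterclockwise sweep puts B at bearing 53°, so B = W + 9.3·(cos 53°, sin 53°) = (-53.4, 16.7). A1 meets BP tangentially, so WB is at right angles to BP, so BP runs along (−sin 53°, cos 53°); with |BP| = 10.3, P = (-61.6, 22.9). Then cos ∠BPZ = PB·PZ / (|PB||PZ|), giving 46.5°.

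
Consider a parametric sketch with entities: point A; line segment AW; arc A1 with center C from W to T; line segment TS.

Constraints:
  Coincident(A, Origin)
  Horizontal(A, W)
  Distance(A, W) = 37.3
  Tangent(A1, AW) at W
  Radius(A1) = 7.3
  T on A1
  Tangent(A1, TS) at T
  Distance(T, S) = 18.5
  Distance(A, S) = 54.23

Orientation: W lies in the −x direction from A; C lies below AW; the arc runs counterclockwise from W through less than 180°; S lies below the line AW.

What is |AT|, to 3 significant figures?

44.7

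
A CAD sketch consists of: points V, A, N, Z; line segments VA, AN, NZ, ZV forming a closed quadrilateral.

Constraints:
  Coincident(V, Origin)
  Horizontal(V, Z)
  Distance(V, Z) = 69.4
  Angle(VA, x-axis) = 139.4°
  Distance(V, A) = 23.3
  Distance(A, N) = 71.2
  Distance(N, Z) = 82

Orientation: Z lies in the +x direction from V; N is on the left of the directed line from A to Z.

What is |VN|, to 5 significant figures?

75.464

V is at the origin; V and Z share the same y with |VZ| = 69.4 and Z in +x, so Z = (69.4, 0). VA runs at 139.4° with |VA| = 23.3, so A = (-17.691, 15.163). N is determined by |AN| = 71.2 and |NZ| = 82.0 together: it lies at the intersection of circle(A, 71.2) and circle(Z, 82.0). With |AZ| = 88.401, the foot of the radical line on AZ is 34.842 from A and the perpendicular offset is √(71.2² − 34.842²) = 62.092. Taking the left-of-AZ solution: N = (27.285, 70.359).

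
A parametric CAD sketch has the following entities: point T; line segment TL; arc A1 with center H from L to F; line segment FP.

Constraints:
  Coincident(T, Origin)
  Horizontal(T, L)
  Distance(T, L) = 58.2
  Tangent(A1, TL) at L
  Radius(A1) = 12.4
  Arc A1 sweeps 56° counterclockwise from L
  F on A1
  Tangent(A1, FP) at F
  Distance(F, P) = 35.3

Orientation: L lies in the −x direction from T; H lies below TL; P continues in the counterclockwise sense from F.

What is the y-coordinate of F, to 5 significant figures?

-5.4660

T is at the origin; TL is horizontal with |TL| = 58.2 and L on the −x side, so L = (-58.200, 0.0000). Tangency of A1 to TL means the radius HL is perpendicular to TL, so H = L + (0, -12.4) = (-58.200, -12.400). On A1, L sits at bearing 90° from H; a 56° counterclockwise sweep puts F at bearing 146°, so F = H + 12.4·(cos 146°, sin 146°) = (-68.480, -5.4660). So F.y = -5.4660.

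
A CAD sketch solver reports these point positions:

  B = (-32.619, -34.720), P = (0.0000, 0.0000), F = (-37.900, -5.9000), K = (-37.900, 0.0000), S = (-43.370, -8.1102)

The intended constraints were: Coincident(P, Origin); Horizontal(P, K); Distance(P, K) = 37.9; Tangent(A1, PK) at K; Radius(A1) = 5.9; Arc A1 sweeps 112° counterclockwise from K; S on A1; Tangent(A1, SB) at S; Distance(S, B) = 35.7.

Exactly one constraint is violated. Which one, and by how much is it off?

Distance(S, B) = 35.7 — off by 7.00.

P = (0.00, 0.00) ✓; P.y = 0.00, K.y = 0.00 ✓; |PK| = 37.90 ✓; ∠(FK, KP) = 90.00° ✓; |FK| = 5.900 ✓; bearing(F→S) − bearing(F→K) = 112.0° ✓; |FS| = 5.900 ✓; ∠(FS, SB) = 90.00° ✓; |SB| = 28.70 ✗.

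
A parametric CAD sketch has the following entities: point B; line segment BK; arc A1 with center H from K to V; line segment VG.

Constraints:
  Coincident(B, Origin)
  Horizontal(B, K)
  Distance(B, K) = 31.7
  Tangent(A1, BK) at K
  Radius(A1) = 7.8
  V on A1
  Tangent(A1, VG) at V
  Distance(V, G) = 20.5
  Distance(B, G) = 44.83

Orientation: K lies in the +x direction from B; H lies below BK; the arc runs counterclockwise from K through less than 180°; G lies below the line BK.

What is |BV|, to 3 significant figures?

27.1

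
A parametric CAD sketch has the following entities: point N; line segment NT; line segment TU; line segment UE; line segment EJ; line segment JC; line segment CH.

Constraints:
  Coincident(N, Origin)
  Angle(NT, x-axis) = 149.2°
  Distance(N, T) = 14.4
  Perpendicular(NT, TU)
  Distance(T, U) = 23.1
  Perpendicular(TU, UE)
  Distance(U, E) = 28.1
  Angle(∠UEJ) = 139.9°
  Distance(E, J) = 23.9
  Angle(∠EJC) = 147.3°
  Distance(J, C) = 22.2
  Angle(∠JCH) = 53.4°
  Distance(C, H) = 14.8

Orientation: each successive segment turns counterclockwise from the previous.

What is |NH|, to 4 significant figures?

26.04

∠EJC = 147.3° gives JC at 42.00° from the x-axis; with |JC| = 22.2, C = (40.02, -8.140). ∠JCH = 53.4° gives CH at 168.6° from the x-axis; with |CH| = 14.8, H = (25.52, -5.215). Then |NH| = |H − N| = 26.04.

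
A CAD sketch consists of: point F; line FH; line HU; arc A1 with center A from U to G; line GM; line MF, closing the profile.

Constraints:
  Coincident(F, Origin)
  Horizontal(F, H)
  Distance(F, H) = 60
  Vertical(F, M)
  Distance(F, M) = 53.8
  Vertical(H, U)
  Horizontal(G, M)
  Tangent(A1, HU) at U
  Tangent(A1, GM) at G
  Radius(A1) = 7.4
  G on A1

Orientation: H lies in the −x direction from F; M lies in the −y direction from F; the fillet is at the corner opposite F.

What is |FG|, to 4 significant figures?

75.24

The virtual corner opposite F is at (-60.00, -53.80). Since A1 is tangent to HU there, AU ⟂ HU and the tangent condition forces AG to be normal to GM, with radius 7.4, so the center A sits 7.4 in from both sides at A = (-52.60, -46.40). That places the tangent points at U = (-60.00, -46.40) on HU and G = (-52.60, -53.80) on GM. Then |FG| = |G − F| = 75.24.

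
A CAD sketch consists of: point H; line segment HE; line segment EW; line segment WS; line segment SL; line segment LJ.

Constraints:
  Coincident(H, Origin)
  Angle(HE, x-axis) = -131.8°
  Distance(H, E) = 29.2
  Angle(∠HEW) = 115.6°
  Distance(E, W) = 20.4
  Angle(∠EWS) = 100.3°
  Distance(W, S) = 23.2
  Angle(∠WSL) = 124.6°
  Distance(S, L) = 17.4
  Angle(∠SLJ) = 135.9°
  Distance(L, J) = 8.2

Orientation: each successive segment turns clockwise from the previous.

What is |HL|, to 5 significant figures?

26.344

∠EWS = 100.3° gives WS at 84.100° from the x-axis; with |WS| = 23.2, S = (-36.668, 7.0006). ∠WSL = 124.6° gives SL at 28.700° from the x-axis; with |SL| = 17.4, L = (-21.406, 15.357). Then |HL| = |L − H| = 26.344.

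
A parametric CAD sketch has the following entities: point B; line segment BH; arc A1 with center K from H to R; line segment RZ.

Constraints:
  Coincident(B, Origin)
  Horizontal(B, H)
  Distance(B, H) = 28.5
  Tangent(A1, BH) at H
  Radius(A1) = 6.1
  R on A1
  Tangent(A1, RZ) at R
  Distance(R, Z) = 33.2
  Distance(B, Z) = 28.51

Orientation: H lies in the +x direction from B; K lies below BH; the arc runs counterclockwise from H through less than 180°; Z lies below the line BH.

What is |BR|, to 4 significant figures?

23.83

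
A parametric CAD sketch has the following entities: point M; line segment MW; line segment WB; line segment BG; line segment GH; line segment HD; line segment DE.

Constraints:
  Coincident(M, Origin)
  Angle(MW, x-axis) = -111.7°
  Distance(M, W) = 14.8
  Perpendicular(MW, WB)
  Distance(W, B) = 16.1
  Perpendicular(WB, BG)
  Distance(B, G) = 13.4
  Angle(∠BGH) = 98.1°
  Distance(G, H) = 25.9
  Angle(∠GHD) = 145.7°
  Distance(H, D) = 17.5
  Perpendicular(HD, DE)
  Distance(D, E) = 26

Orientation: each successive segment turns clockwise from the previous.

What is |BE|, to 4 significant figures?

32.99

M is at the origin; MW runs at -111.7° with length 14.8, so W = (-5.472, -13.75). The perpendicularity gives WB at right angles to MW, so WB runs at 158.3°; with |WB| = 16.1, B = (-20.43, -7.798). WB ⟂ BG, so BG runs at 68.30°; with |BG| = 13.4, G = (-15.48, 4.652). ∠BGH = 98.1° gives GH at -13.60° from the x-axis; with |GH| = 25.9, H = (9.697, -1.438). ∠GHD = 145.7° gives HD at -47.90° from the x-axis; with |HD| = 17.5, D = (21.43, -14.42). HD ⟂ DE, so DE runs at -137.9°; with |DE| = 26.0, E = (2.138, -31.85). Then |BE| = |E − B| = 32.99.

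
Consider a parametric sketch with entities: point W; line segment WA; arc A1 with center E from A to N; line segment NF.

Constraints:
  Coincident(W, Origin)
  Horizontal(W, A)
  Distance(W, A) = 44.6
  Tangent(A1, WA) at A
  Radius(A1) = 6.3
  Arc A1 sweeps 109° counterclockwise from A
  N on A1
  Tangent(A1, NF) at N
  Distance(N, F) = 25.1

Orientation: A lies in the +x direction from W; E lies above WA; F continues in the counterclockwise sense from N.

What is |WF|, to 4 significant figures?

53.16

On A1, A sits at bearing -90° from E; a 109° counterclockwise sweep puts N at bearing 19°, so N = E + 6.3·(cos 19°, sin 19°) = (50.56, 8.351). Since A1 is tangent to NF there, EN ⟂ NF, so NF runs along (−sin 19°, cos 19°); with |NF| = 25.1, F = (42.39, 32.08). Then |WF| = |F − W| = 53.16.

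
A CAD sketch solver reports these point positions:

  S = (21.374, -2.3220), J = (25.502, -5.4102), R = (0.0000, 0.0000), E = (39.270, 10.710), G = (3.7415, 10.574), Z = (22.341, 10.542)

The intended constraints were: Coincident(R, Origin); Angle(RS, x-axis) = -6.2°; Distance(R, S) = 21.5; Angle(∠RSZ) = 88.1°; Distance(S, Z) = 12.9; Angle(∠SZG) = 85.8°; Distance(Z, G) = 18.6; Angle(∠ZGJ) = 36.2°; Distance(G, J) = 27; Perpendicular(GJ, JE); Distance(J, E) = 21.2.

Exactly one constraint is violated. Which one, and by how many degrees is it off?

Perpendicular(GJ, JE) — off by 4.20°.

R = (0.00, 0.00) ✓; RS at -6.200° ✓; |RS| = 21.50 ✓; ∠RSZ = 88.10° ✓; |SZ| = 12.90 ✓; ∠SZG = 85.80° ✓; |ZG| = 18.60 ✓; ∠ZGJ = 36.20° ✓; |GJ| = 27.00 ✓; ∠(GJ, JE) = 85.80° ✗; |JE| = 21.20 ✓.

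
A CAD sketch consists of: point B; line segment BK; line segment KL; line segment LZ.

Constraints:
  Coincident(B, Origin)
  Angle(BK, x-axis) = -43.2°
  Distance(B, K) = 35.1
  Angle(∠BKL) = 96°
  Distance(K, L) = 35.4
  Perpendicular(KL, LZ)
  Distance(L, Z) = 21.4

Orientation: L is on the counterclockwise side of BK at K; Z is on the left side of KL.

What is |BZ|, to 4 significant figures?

41.34

B is at the origin; BK runs at -43.2° with length 35.1, so K = 35.1·(cos -43.2°, sin -43.2°) = (25.59, -24.03). ∠BKL = 96.0°, so KL runs at -43.2° + (180° − 96.0°) = 40.80° from the x-axis; with |KL| = 35.4, L = K + 35.4·(cos 40.80°, sin 40.80°) = (52.38, -0.8965). KL ⟂ LZ; with |LZ| = 21.4 on the left of KL, Z = L + 21.4·(-0.6534, 0.7570) = (38.40, 15.30). Then |BZ| = |Z − B| = 41.34.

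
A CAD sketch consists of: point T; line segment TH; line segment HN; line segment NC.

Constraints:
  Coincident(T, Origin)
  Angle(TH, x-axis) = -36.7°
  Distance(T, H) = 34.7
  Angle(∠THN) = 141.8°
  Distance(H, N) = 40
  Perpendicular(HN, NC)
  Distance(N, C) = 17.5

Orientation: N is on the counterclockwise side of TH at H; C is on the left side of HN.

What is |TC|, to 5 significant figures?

67.386

T is at the origin; TH runs at -36.7° with length 34.7, so H = 34.7·(cos -36.7°, sin -36.7°) = (27.822, -20.738). ∠THN = 141.8°, so HN runs at -36.7° + (180° − 141.8°) = 1.5000° from the x-axis; with |HN| = 40.0, N = H + 40.0·(cos 1.5000°, sin 1.5000°) = (67.808, -19.691). The perpendicularity gives NC at right angles to HN; with |NC| = 17.5 on the left of HN, C = N + 17.5·(-0.026177, 0.99966) = (67.350, -2.1965). Then |TC| = |C − T| = 67.386.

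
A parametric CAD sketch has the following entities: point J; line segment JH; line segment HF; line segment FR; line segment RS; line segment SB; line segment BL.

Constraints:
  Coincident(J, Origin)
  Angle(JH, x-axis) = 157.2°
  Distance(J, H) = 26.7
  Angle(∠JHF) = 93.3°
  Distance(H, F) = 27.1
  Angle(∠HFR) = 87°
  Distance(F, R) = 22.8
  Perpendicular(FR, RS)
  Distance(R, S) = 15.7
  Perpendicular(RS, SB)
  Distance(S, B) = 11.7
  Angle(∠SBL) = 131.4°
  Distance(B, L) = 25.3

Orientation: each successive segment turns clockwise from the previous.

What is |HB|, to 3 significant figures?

14.9

FR is perpendicular to RS, so RS runs at -112°; with |RS| = 15.7, S = (-0.511, 12.7). The perpendicularity gives SB at right angles to RS, so SB runs at 158°; with |SB| = 11.7, B = (-11.3, 17.1). Then |HB| = |B − H| = 14.9.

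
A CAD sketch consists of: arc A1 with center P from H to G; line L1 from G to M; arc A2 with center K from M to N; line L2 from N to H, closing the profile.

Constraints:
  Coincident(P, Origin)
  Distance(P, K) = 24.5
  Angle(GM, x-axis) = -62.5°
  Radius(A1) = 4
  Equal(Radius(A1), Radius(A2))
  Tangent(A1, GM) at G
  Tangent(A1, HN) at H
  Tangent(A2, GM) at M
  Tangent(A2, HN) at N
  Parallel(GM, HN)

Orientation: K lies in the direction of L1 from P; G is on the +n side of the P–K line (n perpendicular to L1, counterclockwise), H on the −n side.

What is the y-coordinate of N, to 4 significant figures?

-23.58

Tangency of A1 to both parallel lines with radius 4.0 puts G and H at P ± 4.0·n: G = (3.548, 1.847), H = (-3.548, -1.847). Equal radii place M and N the same way about K: M = K + 4.0·n = (14.86, -19.88), N = K − 4.0·n = (7.765, -23.58). So N.y = -23.58.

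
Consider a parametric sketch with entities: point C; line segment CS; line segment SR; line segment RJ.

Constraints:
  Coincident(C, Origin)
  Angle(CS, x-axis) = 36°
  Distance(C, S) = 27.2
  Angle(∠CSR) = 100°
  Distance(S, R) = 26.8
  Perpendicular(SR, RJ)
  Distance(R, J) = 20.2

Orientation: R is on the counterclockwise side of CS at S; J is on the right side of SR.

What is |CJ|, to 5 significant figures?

56.582

∠CSR = 100.0°, so SR runs at 36.0° + (180° − 100.0°) = 116.00° from the x-axis; with |SR| = 26.8, R = S + 26.8·(cos 116.00°, sin 116.00°) = (10.257, 40.075). The perpendicularity gives RJ at right angles to SR; with |RJ| = 20.2 on the right of SR, J = R + 20.2·(0.89879, 0.43837) = (28.413, 48.931). Then |CJ| = |J − C| = 56.582.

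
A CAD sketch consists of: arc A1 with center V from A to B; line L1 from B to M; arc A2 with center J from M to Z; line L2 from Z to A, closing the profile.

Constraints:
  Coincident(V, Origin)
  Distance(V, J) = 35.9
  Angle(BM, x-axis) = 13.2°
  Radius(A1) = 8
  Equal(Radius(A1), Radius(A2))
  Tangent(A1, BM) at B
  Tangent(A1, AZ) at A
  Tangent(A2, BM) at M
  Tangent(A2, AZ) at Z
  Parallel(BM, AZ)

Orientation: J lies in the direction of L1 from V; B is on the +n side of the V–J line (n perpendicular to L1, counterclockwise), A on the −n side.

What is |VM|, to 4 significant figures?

36.78

Tangency of A1 to both parallel lines with radius 8.0 puts B and A at V ± 8.0·n: B = (-1.827, 7.789), A = (1.827, -7.789). Equal radii place M and Z the same way about J: M = J + 8.0·n = (33.12, 15.99), Z = J − 8.0·n = (36.78, 0.4092). Then |VM| = |M − V| = 36.78.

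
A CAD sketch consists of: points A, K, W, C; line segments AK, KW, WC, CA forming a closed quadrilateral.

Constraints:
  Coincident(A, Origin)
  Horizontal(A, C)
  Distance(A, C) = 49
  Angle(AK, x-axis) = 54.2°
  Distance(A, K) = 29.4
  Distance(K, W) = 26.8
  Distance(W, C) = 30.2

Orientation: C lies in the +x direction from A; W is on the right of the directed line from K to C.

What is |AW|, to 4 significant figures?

19.16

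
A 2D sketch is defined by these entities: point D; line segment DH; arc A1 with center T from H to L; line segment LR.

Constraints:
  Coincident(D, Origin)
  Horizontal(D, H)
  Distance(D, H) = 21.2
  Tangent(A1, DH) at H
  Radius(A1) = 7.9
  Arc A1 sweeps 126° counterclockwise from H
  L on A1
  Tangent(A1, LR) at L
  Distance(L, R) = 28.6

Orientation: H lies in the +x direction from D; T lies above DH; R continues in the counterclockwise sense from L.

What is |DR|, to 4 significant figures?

37.27

D is at the origin; D and H share the same y with |DH| = 21.2 and H on the +x side, so H = (21.20, 0.000). The tangent condition forces TH to be normal to DH, so T = H + (0, 7.9) = (21.20, 7.900). On A1, H sits at bearing -90° from T; a 126° counterclockwise sweep puts L at bearing 36°, so L = T + 7.9·(cos 36°, sin 36°) = (27.59, 12.54). A1 meets LR tangentially, so TL is at right angles to LR, so LR runs along (−sin 36°, cos 36°); with |LR| = 28.6, R = (10.78, 35.68). Then |DR| = |R − D| = 37.27.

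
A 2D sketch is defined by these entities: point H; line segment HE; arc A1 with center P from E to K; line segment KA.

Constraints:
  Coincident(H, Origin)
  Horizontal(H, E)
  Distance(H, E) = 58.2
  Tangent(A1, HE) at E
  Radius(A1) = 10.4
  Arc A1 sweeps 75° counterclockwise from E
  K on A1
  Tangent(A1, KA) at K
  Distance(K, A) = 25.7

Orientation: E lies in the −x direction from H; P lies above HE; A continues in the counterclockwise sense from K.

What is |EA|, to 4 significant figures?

36.57

On A1, E sits at bearing -90° from P; a 75° counterclockwise sweep puts K at bearing -15°, so K = P + 10.4·(cos -15°, sin -15°) = (-48.15, 7.708). Since A1 is tangent to KA there, PK ⟂ KA, so KA runs along (−sin -15°, cos -15°); with |KA| = 25.7, A = (-41.50, 32.53). Then |EA| = |A − E| = 36.57.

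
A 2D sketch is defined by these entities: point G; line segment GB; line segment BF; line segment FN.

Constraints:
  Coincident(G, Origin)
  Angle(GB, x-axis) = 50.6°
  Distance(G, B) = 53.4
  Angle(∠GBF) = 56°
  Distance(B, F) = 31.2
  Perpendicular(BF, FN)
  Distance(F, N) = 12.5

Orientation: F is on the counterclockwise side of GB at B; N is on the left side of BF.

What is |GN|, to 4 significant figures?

31.80

∠GBF = 56.0°, so BF runs at 50.6° + (180° − 56.0°) = 174.6° from the x-axis; with |BF| = 31.2, F = B + 31.2·(cos 174.6°, sin 174.6°) = (2.833, 44.20). The perpendicularity gives FN at right angles to BF; with |FN| = 12.5 on the left of BF, N = F + 12.5·(-0.09411, -0.9956) = (1.657, 31.76). Then |GN| = |N − G| = 31.80.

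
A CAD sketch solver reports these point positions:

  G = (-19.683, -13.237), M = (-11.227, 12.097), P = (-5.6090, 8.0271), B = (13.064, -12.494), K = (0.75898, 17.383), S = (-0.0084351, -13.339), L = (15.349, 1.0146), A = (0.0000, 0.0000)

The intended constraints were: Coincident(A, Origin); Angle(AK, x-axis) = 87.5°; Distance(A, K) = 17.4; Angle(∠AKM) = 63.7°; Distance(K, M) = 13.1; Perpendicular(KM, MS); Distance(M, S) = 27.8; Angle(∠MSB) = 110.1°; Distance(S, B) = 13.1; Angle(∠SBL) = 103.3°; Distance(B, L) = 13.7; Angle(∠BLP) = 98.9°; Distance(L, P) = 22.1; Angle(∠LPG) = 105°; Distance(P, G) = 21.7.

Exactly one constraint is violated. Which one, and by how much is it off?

Distance(P, G) = 21.7 — off by 3.80.

A = (0.00, 0.00) ✓; AK at 87.50° ✓; |AK| = 17.40 ✓; ∠AKM = 63.70° ✓; |KM| = 13.10 ✓; ∠(KM, MS) = 90.00° ✓; |MS| = 27.80 ✓; ∠MSB = 110.1° ✓; |SB| = 13.10 ✓; ∠SBL = 103.3° ✓; |BL| = 13.70 ✓; ∠BLP = 98.90° ✓; |LP| = 22.10 ✓; ∠LPG = 105.0° ✓; |PG| = 25.50 ✗.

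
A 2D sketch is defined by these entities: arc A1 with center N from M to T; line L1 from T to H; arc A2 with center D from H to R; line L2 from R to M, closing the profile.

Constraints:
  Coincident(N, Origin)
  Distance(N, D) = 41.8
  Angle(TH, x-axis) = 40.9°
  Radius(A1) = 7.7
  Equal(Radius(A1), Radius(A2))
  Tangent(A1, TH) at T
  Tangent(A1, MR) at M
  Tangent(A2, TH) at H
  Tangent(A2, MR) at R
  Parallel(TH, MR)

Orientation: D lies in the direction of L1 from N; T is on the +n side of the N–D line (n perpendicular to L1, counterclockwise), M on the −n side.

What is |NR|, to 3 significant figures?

42.5

Tangency of A1 to both parallel lines with radius 7.7 puts T and M at N ± 7.7·n: T = (-5.04, 5.82), M = (5.04, -5.82). Equal radii place H and R the same way about D: H = D + 7.7·n = (26.6, 33.2), R = D − 7.7·n = (36.6, 21.5). Then |NR| = |R − N| = 42.5.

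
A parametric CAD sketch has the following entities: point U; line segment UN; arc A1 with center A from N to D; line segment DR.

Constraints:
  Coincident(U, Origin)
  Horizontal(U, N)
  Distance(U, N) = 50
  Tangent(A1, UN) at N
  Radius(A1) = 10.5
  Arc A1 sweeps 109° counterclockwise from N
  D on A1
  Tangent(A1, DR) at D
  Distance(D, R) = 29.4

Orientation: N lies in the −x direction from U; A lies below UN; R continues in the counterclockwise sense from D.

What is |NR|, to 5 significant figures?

41.718

U is at the origin; U and N share the same y with |UN| = 50.0 and N on the −x side, so N = (-50.000, 0.0000). The tangent condition forces AN to be normal to UN, so A = N + (0, -10.5) = (-50.000, -10.500). On A1, N sits at bearing 90° from A; a 109° counterclockwise sweep puts D at bearing 199°, so D = A + 10.5·(cos 199°, sin 199°) = (-59.928, -13.918). A1 meets DR tangentially, so AD is at right angles to DR, so DR runs along (−sin 199°, cos 199°); with |DR| = 29.4, R = (-50.356, -41.717). Then |NR| = |R − N| = 41.718.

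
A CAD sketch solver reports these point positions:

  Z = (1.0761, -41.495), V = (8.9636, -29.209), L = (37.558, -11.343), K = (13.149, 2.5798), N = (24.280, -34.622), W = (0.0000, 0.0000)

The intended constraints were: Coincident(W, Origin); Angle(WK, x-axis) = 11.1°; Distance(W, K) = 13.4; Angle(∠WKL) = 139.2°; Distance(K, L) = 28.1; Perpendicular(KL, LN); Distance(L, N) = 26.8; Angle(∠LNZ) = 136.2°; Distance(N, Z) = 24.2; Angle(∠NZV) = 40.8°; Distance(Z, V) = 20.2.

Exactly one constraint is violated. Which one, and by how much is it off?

Distance(Z, V) = 20.2 — off by 5.60.

W = (0.00, 0.00) ✓; WK at 11.10° ✓; |WK| = 13.40 ✓; ∠WKL = 139.2° ✓; |KL| = 28.10 ✓; ∠(KL, LN) = 90.00° ✓; |LN| = 26.80 ✓; ∠LNZ = 136.2° ✓; |NZ| = 24.20 ✓; ∠NZV = 40.80° ✓; |ZV| = 14.60 ✗.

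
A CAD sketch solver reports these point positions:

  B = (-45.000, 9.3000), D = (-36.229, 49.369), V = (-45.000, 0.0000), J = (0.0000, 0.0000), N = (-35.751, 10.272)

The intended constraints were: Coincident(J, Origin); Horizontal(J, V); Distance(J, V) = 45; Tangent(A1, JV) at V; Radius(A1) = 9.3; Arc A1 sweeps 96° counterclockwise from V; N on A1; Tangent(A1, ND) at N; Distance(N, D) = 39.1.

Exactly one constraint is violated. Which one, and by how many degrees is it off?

Tangent(A1, ND) at N — off by 5.30°.

J = (0.00, 0.00) ✓; J.y = 0.00, V.y = 0.00 ✓; |JV| = 45.00 ✓; ∠(BV, VJ) = 90.00° ✓; |BV| = 9.300 ✓; bearing(B→N) − bearing(B→V) = 96.00° ✓; |BN| = 9.300 ✓; ∠(BN, ND) = 95.30° ✗; |ND| = 39.10 ✓.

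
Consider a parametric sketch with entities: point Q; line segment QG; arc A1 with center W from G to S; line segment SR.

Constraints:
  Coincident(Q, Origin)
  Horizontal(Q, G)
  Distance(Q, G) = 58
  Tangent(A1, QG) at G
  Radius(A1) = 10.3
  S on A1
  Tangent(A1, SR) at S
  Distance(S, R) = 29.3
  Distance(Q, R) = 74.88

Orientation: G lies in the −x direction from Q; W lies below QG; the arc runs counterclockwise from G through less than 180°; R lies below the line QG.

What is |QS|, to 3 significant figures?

69.2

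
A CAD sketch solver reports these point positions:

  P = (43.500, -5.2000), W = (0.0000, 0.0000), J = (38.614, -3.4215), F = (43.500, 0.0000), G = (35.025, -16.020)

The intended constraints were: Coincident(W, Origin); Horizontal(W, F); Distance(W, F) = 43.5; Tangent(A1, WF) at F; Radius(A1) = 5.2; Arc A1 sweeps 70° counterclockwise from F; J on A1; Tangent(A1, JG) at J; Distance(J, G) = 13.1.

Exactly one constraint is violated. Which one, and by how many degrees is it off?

Tangent(A1, JG) at J — off by 4.10°.

W = (0.00, 0.00) ✓; W.y = 0.00, F.y = 0.00 ✓; |WF| = 43.50 ✓; ∠(PF, FW) = 90.00° ✓; |PF| = 5.200 ✓; bearing(P→J) − bearing(P→F) = 70.00° ✓; |PJ| = 5.200 ✓; ∠(PJ, JG) = 85.90° ✗; |JG| = 13.10 ✓.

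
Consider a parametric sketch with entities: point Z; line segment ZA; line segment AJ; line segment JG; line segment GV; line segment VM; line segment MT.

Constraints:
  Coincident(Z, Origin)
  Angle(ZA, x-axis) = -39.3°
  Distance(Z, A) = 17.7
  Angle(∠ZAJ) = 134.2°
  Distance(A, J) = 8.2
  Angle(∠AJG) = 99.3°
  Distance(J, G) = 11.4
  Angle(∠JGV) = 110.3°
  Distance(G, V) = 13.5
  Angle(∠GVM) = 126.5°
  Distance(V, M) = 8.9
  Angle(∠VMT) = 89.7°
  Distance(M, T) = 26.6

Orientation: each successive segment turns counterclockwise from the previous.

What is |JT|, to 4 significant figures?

12.24

Z is at the origin; ZA runs at -39.3° with length 17.7, so A = (13.70, -11.21). ∠ZAJ = 134.2° gives AJ at 6.500° from the x-axis; with |AJ| = 8.2, J = (21.84, -10.28). ∠AJG = 99.3° gives JG at 87.20° from the x-axis; with |JG| = 11.4, G = (22.40, 1.104). ∠JGV = 110.3° gives GV at 156.9° from the x-axis; with |GV| = 13.5, V = (9.984, 6.400). ∠GVM = 126.5° gives VM at -149.6° from the x-axis; with |VM| = 8.9, M = (2.307, 1.897). ∠VMT = 89.7° gives MT at -59.30° from the x-axis; with |MT| = 26.6, T = (15.89, -20.98). Then |JT| = |T − J| = 12.24.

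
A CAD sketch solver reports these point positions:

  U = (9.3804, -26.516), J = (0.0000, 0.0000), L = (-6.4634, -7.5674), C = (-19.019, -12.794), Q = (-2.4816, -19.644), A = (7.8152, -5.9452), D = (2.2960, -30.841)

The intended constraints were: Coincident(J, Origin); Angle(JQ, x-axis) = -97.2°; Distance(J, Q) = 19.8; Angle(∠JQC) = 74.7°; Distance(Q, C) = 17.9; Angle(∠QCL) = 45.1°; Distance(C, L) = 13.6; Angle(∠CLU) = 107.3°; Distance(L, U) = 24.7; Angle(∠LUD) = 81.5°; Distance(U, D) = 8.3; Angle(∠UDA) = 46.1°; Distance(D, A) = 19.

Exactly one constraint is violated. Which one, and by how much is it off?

Distance(D, A) = 19 — off by 6.50.

J = (0.00, 0.00) ✓; JQ at -97.20° ✓; |JQ| = 19.80 ✓; ∠JQC = 74.70° ✓; |QC| = 17.90 ✓; ∠QCL = 45.10° ✓; |CL| = 13.60 ✓; ∠CLU = 107.3° ✓; |LU| = 24.70 ✓; ∠LUD = 81.50° ✓; |UD| = 8.300 ✓; ∠UDA = 46.10° ✓; |DA| = 25.50 ✗.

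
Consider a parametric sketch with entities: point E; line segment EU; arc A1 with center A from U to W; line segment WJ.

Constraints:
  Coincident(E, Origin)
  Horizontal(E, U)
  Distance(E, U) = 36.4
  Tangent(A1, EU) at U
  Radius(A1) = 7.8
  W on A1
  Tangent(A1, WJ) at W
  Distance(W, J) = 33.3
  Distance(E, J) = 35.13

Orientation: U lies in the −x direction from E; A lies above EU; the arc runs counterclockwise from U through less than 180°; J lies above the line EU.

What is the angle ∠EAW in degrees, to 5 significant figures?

18.078°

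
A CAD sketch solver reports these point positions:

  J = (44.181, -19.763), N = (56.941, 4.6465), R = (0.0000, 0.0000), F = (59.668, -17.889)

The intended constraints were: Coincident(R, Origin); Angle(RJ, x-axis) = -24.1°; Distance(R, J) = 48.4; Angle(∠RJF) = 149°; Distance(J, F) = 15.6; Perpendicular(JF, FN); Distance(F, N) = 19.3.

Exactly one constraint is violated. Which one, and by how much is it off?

Distance(F, N) = 19.3 — off by 3.40.

R = (0.00, 0.00) ✓; RJ at -24.10° ✓; |RJ| = 48.40 ✓; ∠RJF = 149.0° ✓; |JF| = 15.60 ✓; ∠(JF, FN) = 90.00° ✓; |FN| = 22.70 ✗.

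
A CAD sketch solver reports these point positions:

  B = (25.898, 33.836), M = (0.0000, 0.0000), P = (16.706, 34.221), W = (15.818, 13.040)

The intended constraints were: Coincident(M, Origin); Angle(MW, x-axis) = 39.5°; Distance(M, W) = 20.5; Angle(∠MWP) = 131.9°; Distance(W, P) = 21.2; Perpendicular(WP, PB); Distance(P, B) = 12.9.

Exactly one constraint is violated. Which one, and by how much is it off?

Distance(P, B) = 12.9 — off by 3.70.

M = (0.00, 0.00) ✓; MW at 39.50° ✓; |MW| = 20.50 ✓; ∠MWP = 131.9° ✓; |WP| = 21.20 ✓; ∠(WP, PB) = 90.00° ✓; |PB| = 9.200 ✗.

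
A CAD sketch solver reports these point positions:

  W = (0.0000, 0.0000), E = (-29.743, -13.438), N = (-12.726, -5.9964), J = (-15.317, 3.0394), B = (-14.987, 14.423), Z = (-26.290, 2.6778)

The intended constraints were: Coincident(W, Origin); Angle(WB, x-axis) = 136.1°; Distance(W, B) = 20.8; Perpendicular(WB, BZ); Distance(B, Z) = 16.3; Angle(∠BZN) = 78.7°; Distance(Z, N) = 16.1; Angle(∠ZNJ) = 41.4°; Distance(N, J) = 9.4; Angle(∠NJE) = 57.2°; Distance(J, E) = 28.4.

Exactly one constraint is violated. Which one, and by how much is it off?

Distance(J, E) = 28.4 — off by 6.50.

W = (0.00, 0.00) ✓; WB at 136.1° ✓; |WB| = 20.80 ✓; ∠(WB, BZ) = 90.00° ✓; |BZ| = 16.30 ✓; ∠BZN = 78.70° ✓; |ZN| = 16.10 ✓; ∠ZNJ = 41.40° ✓; |NJ| = 9.400 ✓; ∠NJE = 57.20° ✓; |JE| = 21.90 ✗.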